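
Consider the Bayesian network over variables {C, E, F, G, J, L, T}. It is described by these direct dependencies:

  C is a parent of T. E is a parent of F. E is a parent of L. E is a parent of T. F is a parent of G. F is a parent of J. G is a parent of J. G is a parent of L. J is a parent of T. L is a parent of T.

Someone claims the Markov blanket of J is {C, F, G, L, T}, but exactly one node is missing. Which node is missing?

E

Children of J: T.
J has parents F, G.
Co-parents of J (other parents of its children):
  T: C, E, L
MB(J) = {C, E, F, G, L, T}.
Comparing with the claimed set, E is missing.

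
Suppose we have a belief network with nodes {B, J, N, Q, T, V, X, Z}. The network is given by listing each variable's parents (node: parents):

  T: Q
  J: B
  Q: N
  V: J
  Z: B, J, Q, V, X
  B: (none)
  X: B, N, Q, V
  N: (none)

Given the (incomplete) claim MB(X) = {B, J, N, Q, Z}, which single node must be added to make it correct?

X's children: Z.
X has parents B, N, Q, V.
Other parents of X's children:
  Z also has parents B, J, Q, V.
MB(X) = {B, J, N, Q, V, Z}.
Comparing with the claimed set, V is missing.

V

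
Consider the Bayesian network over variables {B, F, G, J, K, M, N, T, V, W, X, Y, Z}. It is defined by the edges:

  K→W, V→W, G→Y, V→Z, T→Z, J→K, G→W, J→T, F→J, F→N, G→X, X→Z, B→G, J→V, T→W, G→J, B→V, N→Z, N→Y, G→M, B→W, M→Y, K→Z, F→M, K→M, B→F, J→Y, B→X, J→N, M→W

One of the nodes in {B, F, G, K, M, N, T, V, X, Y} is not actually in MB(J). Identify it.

X

J has parents F, G.
Ch(J) = {K, N, T, V, Y}.
Co-parents of J (other parents of its children):
  K: —
  N: F
  T: —
  V: B
  Y: G, M, N
MB(J) = {B, F, G, K, M, N, T, V, Y}.
X is neither a parent, child, nor co-parent of J, so it does not belong.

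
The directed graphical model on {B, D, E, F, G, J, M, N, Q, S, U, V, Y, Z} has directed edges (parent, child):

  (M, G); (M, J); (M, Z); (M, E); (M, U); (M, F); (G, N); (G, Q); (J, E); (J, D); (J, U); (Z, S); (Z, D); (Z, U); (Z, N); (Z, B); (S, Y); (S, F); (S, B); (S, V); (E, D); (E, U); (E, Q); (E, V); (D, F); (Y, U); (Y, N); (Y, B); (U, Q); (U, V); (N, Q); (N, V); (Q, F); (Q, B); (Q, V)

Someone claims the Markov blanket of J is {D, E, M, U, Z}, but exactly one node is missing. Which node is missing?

Y

The Markov blanket of a node is its parents, its children, and the other parents of its children.
J has parent M.
J's children: D, E, U.
Co-parents of J (other parents of its children):
  parents(E) \ {J} = {M}.
  D's other parents are E, Z.
  U's other parents are E, M, Y, Z.
MB(J) = {D, E, M, U, Y, Z}.
Comparing with the claimed set, Y is missing.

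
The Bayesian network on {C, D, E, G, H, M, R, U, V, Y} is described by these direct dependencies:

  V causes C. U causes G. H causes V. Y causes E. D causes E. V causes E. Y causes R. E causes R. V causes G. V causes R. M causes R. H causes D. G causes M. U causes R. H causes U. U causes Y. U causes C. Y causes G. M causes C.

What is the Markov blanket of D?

By definition, MB(D) is built from D's parents, D's children, and the co-parents of D.
Children of D: E.
D's parents: H.
For each child, the remaining parents (spouses of D):
  E's other parents are V, Y.
Taking the union gives {E, H, V, Y}.

{E, H, V, Y}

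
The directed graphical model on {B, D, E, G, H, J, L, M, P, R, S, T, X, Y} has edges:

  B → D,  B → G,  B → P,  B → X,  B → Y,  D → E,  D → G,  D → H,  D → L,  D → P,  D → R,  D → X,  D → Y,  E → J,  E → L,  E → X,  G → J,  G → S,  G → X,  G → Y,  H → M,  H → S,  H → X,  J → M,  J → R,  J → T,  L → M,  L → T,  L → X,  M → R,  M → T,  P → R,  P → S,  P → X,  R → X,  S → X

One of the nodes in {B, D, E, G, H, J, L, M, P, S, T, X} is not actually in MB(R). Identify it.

Pa(R) = {D, J, M, P}.
Ch(R) = {X}.
Parents of each child, excluding R:
  X: B, D, E, G, H, L, P, S
MB(R) = {B, D, E, G, H, J, L, M, P, S, X}.
T is neither a parent, child, nor co-parent of R, so it does not belong.

T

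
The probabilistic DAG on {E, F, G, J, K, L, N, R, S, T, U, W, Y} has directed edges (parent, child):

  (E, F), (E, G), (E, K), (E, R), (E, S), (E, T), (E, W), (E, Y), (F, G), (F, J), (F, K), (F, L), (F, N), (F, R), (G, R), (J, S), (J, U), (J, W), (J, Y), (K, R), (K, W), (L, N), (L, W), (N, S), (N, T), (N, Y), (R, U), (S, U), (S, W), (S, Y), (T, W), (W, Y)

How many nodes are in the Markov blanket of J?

By definition, MB(J) is built from J's parents, J's children, and the co-parents of J.
Ch(J) = {S, U, W, Y}.
J's parents: F.
Parents of each child, excluding J:
  parents(S) \ {J} = {E, N}.
  U's other parents are R, S.
  W's other parents are E, K, L, S, T.
  parents(Y) \ {J} = {E, N, S, W}.
MB(J) = {E, F, K, L, N, R, S, T, U, W, Y}, which has 11 nodes.

11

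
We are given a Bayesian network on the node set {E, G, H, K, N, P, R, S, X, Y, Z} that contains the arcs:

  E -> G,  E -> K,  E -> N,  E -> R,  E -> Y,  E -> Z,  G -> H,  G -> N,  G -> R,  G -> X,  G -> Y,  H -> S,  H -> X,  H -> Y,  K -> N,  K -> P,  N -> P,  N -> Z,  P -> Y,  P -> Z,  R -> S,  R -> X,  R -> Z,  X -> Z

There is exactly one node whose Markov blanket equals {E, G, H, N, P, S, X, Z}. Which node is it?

R

The target node must have every member of {E, G, H, N, P, S, X, Z} as a parent, child, or co-parent, and no others.
Parents of R: E, G; children: S, X, Z; co-parents: E, G, H, N, P, X.
These exactly cover the given set, so the node is R.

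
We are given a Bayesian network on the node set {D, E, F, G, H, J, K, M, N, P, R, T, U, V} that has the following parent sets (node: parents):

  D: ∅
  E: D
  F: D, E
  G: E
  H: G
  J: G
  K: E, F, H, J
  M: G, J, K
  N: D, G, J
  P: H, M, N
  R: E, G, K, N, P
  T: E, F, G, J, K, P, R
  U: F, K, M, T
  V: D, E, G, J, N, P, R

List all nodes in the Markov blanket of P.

{D, E, F, G, H, J, K, M, N, R, T, V}

The Markov blanket of a node is its parents, its children, and the other parents of its children.
P's parents: H, M, N.
P has children R, T, V.
Co-parents of P (other parents of its children):
  R: E, G, K, N
  T: E, F, G, J, K, R
  V: D, E, G, J, N, R
So the Markov blanket of P is {D, E, F, G, H, J, K, M, N, R, T, V}.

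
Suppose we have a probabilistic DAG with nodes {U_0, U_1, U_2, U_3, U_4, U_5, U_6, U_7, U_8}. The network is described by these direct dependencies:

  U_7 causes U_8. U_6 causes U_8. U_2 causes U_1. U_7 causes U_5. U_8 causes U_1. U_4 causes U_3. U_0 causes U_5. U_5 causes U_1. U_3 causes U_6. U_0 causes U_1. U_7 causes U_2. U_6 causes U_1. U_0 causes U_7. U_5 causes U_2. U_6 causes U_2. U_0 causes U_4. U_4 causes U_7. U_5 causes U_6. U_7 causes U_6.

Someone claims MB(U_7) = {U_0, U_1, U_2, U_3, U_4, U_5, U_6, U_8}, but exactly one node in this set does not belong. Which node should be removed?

A node's Markov blanket = Pa ∪ Ch ∪ (parents of Ch other than the node itself).
Ch(U_7) = {U_2, U_5, U_6, U_8}.
Parents of U_7: U_0, U_4.
Co-parents of U_7 (other parents of its children):
  U_5: U_0
  U_6: U_3, U_5
  U_2: U_5, U_6
  U_8: U_6
MB(U_7) = {U_0, U_2, U_3, U_4, U_5, U_6, U_8}.
U_1 is neither a parent, child, nor co-parent of U_7, so it does not belong.

U_1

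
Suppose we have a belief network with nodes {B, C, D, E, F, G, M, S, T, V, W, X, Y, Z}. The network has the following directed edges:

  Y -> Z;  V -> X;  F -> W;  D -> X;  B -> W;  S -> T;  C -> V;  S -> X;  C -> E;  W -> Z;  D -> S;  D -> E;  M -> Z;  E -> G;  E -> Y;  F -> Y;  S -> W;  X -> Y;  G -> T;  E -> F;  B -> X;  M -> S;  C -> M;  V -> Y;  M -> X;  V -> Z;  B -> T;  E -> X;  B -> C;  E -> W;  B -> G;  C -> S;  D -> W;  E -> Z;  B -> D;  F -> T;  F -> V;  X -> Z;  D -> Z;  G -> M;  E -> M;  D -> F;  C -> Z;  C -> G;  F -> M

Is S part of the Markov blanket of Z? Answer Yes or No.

Recall MB(v) = parents ∪ children ∪ spouses, where spouses are the other parents of v's children.
Z has parents C, D, E, M, V, W, X, Y.
Ch(Z) = {}.
Z has no children, so there are no co-parents.
MB(Z) = {C, D, E, M, V, W, X, Y}; S is not in this set.

No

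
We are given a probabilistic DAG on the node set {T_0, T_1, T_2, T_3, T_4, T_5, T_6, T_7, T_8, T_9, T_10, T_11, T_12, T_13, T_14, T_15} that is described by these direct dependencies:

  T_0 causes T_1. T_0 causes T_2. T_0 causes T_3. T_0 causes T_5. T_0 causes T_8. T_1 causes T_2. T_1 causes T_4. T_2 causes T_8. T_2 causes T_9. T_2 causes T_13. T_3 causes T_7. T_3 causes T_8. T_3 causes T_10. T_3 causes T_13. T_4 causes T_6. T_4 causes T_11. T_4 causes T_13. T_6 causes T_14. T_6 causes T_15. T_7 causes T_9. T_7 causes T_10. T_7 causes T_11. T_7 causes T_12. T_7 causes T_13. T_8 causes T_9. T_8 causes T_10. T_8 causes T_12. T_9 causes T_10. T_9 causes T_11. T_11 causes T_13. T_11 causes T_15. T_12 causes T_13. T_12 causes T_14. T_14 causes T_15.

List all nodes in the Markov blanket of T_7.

{T_2, T_3, T_4, T_8, T_9, T_10, T_11, T_12, T_13}

Recall MB(v) = parents ∪ children ∪ spouses, where spouses are the other parents of v's children.
T_7's parents: T_3.
Children of T_7: T_9, T_10, T_11, T_12, T_13.
For each child, the remaining parents (spouses of T_7):
  T_9's other parents are T_2, T_8.
  parents(T_10) \ {T_7} = {T_3, T_8, T_9}.
  parents(T_11) \ {T_7} = {T_4, T_9}.
  parents(T_12) \ {T_7} = {T_8}.
  T_13's other parents are T_2, T_3, T_4, T_11, T_12.
So the Markov blanket of T_7 is {T_2, T_3, T_4, T_8, T_9, T_10, T_11, T_12, T_13}.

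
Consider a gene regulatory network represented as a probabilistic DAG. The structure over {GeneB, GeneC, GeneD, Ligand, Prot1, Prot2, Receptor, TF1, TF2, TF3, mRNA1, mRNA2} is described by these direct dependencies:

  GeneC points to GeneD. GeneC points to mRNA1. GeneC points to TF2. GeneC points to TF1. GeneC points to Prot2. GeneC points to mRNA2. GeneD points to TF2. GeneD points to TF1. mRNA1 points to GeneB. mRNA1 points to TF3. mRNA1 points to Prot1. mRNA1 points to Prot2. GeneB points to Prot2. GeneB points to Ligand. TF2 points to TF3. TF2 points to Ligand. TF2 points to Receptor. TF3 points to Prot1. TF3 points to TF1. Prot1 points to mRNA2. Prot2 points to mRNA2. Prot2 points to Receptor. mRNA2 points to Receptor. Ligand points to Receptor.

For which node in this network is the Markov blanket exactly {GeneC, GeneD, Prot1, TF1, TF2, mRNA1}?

TF3

The target node must have every member of {GeneC, GeneD, Prot1, TF1, TF2, mRNA1} as a parent, child, or co-parent, and no others.
Parents of TF3: TF2, mRNA1; children: Prot1, TF1; co-parents: GeneC, GeneD, mRNA1.
These exactly cover the given set, so the node is TF3.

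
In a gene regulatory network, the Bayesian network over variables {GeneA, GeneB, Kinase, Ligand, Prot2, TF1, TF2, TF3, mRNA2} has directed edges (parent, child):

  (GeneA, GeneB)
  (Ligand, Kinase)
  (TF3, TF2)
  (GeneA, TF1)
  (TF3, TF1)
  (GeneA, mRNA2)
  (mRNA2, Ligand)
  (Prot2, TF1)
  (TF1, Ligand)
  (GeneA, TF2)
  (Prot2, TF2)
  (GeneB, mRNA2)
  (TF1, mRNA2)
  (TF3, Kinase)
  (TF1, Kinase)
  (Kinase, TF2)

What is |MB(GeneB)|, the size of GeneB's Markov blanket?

3

Parents of GeneB: GeneA.
GeneB's children: mRNA2.
Co-parents of GeneB (other parents of its children):
  parents(mRNA2) \ {GeneB} = {GeneA, TF1}.
MB(GeneB) = {GeneA, TF1, mRNA2}, which has 3 nodes.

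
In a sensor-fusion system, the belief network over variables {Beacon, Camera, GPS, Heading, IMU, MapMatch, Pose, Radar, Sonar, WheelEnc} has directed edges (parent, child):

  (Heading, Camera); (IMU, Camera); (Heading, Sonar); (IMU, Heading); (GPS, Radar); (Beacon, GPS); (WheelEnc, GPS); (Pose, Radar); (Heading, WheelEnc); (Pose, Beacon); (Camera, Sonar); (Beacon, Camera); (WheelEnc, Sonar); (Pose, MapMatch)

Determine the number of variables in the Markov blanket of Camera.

5

Pa(Camera) = {Beacon, Heading, IMU}.
Children of Camera: Sonar.
Other parents of Camera's children:
  Sonar: Heading, WheelEnc
MB(Camera) = {Beacon, Heading, IMU, Sonar, WheelEnc}, which has 5 nodes.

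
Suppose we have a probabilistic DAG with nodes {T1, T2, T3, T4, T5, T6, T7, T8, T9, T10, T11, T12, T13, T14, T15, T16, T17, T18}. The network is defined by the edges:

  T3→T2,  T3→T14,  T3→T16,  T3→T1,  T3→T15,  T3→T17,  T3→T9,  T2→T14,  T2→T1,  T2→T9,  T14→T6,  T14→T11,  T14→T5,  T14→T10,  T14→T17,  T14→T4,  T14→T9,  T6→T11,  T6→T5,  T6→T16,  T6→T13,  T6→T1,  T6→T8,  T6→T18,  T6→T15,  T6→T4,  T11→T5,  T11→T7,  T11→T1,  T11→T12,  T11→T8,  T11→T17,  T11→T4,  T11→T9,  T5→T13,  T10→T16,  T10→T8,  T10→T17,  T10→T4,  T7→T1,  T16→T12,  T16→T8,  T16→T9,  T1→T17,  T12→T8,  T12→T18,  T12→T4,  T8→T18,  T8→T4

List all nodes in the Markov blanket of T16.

{T2, T3, T6, T8, T9, T10, T11, T12, T14}

The Markov blanket of a node is its parents, its children, and the other parents of its children.
Ch(T16) = {T8, T9, T12}.
Pa(T16) = {T3, T6, T10}.
Co-parents of T16 (other parents of its children):
  T12's other parent is T11.
  T8 also has parents T6, T10, T11, T12.
  parents(T9) \ {T16} = {T2, T3, T11, T14}.
Union: {T3, T6, T10} ∪ {T8, T9, T12} ∪ {T2, T3, T6, T10, T11, T12, T14} = {T2, T3, T6, T8, T9, T10, T11, T12, T14}.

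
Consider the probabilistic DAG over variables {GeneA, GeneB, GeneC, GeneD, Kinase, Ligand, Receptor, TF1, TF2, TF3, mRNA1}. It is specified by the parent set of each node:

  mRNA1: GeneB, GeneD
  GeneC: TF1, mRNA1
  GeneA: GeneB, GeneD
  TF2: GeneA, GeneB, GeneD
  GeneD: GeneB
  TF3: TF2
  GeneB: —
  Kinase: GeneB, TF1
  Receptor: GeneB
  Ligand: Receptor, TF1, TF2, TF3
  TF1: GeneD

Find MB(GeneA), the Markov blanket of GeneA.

{GeneB, GeneD, TF2}

The Markov blanket of a node is its parents, its children, and the other parents of its children.
GeneA has child TF2.
GeneA's parents: GeneB, GeneD.
For each child, the remaining parents (spouses of GeneA):
  TF2: GeneB, GeneD
So the Markov blanket of GeneA is {GeneB, GeneD, TF2}.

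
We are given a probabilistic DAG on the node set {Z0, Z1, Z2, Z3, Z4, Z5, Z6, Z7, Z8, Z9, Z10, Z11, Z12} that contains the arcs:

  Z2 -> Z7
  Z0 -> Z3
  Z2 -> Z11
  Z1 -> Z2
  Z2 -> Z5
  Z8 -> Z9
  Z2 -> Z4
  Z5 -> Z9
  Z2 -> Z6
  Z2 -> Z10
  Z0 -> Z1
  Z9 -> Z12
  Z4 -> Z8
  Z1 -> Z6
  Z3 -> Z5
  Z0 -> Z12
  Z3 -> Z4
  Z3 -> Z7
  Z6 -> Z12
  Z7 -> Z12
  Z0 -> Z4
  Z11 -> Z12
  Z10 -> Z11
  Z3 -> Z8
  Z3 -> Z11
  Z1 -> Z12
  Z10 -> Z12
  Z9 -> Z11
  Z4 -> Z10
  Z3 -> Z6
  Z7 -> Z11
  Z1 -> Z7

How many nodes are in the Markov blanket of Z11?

9

By definition, MB(Z11) is built from Z11's parents, Z11's children, and the co-parents of Z11.
Z11 has parents Z2, Z3, Z7, Z9, Z10.
Z11's children: Z12.
For each child, the remaining parents (spouses of Z11):
  parents(Z12) \ {Z11} = {Z0, Z1, Z6, Z7, Z9, Z10}.
MB(Z11) = {Z0, Z1, Z2, Z3, Z6, Z7, Z9, Z10, Z12}, which has 9 nodes.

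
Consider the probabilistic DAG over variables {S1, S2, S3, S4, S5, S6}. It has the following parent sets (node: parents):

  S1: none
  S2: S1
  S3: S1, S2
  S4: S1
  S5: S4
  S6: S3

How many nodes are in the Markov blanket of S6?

1

Children of S6: none.
Pa(S6) = {S3}.
With no children, S6 has no spouses; the co-parent set is empty.
MB(S6) = {S3}, which has 1 node.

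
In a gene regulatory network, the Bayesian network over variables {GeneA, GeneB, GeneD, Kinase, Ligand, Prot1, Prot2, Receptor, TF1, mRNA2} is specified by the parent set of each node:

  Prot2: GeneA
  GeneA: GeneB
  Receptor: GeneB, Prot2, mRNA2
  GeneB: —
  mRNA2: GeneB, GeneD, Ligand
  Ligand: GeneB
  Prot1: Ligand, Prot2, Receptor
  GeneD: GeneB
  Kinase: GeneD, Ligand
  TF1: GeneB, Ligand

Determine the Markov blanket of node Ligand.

{GeneB, GeneD, Kinase, Prot1, Prot2, Receptor, TF1, mRNA2}

The Markov blanket of a node is its parents, its children, and the other parents of its children.
Parents of Ligand: GeneB.
Ch(Ligand) = {Kinase, Prot1, TF1, mRNA2}.
Co-parents of Ligand (other parents of its children):
  mRNA2: GeneB, GeneD
  Kinase: GeneD
  Prot1: Prot2, Receptor
  TF1: GeneB
So the Markov blanket of Ligand is {GeneB, GeneD, Kinase, Prot1, Prot2, Receptor, TF1, mRNA2}.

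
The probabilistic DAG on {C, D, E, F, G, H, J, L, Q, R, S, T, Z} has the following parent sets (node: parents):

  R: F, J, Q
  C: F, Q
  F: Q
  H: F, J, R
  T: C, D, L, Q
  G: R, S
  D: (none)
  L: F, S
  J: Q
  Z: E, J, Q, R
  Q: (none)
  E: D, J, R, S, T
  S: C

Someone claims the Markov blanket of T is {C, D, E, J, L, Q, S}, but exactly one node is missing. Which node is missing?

R

Recall MB(v) = parents ∪ children ∪ spouses, where spouses are the other parents of v's children.
Ch(T) = {E}.
T has parents C, D, L, Q.
For each child, the remaining parents (spouses of T):
  E also has parents D, J, R, S.
MB(T) = {C, D, E, J, L, Q, R, S}.
Comparing with the claimed set, R is missing.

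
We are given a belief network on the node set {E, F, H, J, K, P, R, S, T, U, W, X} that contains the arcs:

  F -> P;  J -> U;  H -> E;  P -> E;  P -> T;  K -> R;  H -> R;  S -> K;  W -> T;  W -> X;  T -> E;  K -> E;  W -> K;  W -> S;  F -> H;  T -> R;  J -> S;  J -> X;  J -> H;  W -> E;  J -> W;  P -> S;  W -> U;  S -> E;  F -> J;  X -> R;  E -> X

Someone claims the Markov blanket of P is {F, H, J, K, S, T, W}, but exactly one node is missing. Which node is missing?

The Markov blanket of a node is its parents, its children, and the other parents of its children.
P's children: E, S, T.
P's parents: F.
Parents of each child, excluding P:
  S's other parents are J, W.
  parents(T) \ {P} = {W}.
  E's other parents are H, K, S, T, W.
MB(P) = {E, F, H, J, K, S, T, W}.
Comparing with the claimed set, E is missing.

E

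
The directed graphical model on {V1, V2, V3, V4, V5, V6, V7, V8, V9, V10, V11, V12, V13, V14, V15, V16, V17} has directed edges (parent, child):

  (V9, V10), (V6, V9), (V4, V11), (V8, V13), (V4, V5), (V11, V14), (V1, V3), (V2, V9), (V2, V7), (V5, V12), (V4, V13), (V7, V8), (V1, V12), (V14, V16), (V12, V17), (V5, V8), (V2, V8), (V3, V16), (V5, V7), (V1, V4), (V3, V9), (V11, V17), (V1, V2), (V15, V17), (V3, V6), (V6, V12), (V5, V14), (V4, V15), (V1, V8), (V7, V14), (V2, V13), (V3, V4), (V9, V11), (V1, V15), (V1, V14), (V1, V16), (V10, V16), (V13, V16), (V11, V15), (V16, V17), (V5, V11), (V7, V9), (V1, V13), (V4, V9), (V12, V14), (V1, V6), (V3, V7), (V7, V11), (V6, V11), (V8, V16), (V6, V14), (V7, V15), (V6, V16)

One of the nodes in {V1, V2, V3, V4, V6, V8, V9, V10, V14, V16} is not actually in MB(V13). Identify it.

V9

Pa(V13) = {V1, V2, V4, V8}.
Ch(V13) = {V16}.
Co-parents of V13 (other parents of its children):
  V16's other parents are V1, V3, V6, V8, V10, V14.
MB(V13) = {V1, V2, V3, V4, V6, V8, V10, V14, V16}.
V9 is neither a parent, child, nor co-parent of V13, so it does not belong.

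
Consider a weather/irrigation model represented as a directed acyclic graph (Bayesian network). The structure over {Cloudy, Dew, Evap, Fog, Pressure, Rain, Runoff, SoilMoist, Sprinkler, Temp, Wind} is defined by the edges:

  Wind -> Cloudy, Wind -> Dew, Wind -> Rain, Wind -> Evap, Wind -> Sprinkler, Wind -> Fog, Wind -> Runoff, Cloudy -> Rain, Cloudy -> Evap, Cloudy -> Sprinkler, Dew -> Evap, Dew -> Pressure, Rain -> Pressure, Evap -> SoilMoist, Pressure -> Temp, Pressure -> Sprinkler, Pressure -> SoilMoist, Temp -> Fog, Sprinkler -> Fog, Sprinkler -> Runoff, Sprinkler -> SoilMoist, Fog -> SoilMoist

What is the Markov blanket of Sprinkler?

Sprinkler has children Fog, Runoff, SoilMoist.
Parents of Sprinkler: Cloudy, Pressure, Wind.
Other parents of Sprinkler's children:
  Fog: Temp, Wind
  Runoff: Wind
  SoilMoist: Evap, Fog, Pressure
MB(Sprinkler) = {Cloudy, Evap, Fog, Pressure, Runoff, SoilMoist, Temp, Wind}.

{Cloudy, Evap, Fog, Pressure, Runoff, SoilMoist, Temp, Wind}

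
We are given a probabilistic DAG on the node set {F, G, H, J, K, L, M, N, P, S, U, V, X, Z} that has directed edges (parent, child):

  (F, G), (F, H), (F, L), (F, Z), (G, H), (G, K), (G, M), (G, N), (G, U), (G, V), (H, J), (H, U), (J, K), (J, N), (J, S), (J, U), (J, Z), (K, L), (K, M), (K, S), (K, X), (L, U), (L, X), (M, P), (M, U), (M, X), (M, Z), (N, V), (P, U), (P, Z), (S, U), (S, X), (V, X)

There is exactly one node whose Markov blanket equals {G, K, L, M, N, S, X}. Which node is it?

V

The target node must have every member of {G, K, L, M, N, S, X} as a parent, child, or co-parent, and no others.
Parents of V: G, N; children: X; co-parents: K, L, M, S.
These exactly cover the given set, so the node is V.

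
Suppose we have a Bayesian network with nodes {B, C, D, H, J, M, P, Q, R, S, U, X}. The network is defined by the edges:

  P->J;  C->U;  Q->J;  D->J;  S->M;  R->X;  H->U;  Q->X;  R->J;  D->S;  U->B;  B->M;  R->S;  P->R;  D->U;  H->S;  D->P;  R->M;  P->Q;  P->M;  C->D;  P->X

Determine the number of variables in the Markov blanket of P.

8

P has children J, M, Q, R, X.
P's parents: D.
Other parents of P's children:
  Q: —
  R: —
  X: Q, R
  J: D, Q, R
  M: B, R, S
MB(P) = {B, D, J, M, Q, R, S, X}, which has 8 nodes.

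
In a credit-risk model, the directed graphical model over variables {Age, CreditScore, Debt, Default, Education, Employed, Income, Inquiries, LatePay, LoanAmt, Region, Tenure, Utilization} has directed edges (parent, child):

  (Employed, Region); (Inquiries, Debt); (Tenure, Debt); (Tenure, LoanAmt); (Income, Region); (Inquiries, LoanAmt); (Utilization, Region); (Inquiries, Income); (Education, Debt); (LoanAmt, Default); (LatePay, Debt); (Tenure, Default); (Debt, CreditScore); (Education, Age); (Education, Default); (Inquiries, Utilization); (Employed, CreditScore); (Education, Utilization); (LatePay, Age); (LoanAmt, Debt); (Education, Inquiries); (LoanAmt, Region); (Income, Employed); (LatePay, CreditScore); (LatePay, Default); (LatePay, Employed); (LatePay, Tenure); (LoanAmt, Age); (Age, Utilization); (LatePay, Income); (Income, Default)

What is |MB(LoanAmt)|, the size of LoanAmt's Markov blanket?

11

Pa(LoanAmt) = {Inquiries, Tenure}.
Ch(LoanAmt) = {Age, Debt, Default, Region}.
Parents of each child, excluding LoanAmt:
  Age's other parents are Education, LatePay.
  Debt's other parents are Education, Inquiries, LatePay, Tenure.
  Region also has parents Employed, Income, Utilization.
  Default also has parents Education, Income, LatePay, Tenure.
MB(LoanAmt) = {Age, Debt, Default, Education, Employed, Income, Inquiries, LatePay, Region, Tenure, Utilization}, which has 11 nodes.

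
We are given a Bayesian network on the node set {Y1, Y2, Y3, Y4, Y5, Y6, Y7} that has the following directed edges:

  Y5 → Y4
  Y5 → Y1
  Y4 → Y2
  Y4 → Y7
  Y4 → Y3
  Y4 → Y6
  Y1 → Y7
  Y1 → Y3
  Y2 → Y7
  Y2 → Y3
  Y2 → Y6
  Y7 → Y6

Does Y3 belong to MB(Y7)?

A node's Markov blanket = Pa ∪ Ch ∪ (parents of Ch other than the node itself).
Y7's parents: Y1, Y2, Y4.
Y7 has child Y6.
For each child, the remaining parents (spouses of Y7):
  parents(Y6) \ {Y7} = {Y2, Y4}.
MB(Y7) = {Y1, Y2, Y4, Y6}; Y3 is not in this set.

No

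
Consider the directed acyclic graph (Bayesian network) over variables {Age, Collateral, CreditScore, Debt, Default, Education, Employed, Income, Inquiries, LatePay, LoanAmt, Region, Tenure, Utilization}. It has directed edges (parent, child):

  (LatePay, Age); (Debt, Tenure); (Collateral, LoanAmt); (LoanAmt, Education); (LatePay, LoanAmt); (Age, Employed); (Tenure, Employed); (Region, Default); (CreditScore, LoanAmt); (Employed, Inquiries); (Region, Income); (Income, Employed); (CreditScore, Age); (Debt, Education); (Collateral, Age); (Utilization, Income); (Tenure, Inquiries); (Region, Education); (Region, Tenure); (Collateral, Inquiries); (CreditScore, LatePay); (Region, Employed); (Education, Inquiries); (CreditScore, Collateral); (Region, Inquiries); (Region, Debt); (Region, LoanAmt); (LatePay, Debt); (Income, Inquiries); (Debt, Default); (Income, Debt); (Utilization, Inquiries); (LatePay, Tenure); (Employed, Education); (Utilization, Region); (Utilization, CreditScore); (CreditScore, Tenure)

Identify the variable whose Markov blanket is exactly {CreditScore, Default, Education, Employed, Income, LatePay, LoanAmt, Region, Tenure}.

Debt

The target node must have every member of {CreditScore, Default, Education, Employed, Income, LatePay, LoanAmt, Region, Tenure} as a parent, child, or co-parent, and no others.
Parents of Debt: Income, LatePay, Region; children: Default, Education, Tenure; co-parents: CreditScore, Employed, LatePay, LoanAmt, Region.
These exactly cover the given set, so the node is Debt.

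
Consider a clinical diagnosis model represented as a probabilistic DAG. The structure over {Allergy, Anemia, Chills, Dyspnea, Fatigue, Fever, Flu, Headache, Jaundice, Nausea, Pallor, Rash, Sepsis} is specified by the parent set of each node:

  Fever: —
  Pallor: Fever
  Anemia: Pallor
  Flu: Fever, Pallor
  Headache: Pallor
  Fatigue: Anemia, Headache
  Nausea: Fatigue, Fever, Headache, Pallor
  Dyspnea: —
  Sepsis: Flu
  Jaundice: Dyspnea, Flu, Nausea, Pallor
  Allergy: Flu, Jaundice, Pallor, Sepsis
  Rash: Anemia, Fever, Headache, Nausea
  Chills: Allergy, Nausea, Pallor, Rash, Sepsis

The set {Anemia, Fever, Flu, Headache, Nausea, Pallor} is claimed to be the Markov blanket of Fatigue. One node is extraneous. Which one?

Flu

A node's Markov blanket = Pa ∪ Ch ∪ (parents of Ch other than the node itself).
Fatigue's children: Nausea.
Parents of Fatigue: Anemia, Headache.
Parents of each child, excluding Fatigue:
  Nausea also has parents Fever, Headache, Pallor.
MB(Fatigue) = {Anemia, Fever, Headache, Nausea, Pallor}.
Flu is neither a parent, child, nor co-parent of Fatigue, so it does not belong.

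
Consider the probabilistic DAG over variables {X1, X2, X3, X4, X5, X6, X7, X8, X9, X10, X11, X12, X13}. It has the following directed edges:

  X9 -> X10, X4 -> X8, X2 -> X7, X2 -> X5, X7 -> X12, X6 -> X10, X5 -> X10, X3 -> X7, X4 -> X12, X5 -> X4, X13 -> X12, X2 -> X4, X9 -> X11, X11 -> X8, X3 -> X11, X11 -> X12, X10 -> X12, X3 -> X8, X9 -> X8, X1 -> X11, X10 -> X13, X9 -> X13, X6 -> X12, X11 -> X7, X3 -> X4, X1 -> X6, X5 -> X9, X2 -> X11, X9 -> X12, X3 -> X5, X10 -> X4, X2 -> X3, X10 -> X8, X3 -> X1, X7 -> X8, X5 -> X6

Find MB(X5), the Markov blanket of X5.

{X1, X2, X3, X4, X6, X9, X10}

The Markov blanket of a node is its parents, its children, and the other parents of its children.
Parents of X5: X2, X3.
Children of X5: X4, X6, X9, X10.
Other parents of X5's children:
  X9: —
  X6: X1
  X10: X6, X9
  X4: X2, X3, X10
So the Markov blanket of X5 is {X1, X2, X3, X4, X6, X9, X10}.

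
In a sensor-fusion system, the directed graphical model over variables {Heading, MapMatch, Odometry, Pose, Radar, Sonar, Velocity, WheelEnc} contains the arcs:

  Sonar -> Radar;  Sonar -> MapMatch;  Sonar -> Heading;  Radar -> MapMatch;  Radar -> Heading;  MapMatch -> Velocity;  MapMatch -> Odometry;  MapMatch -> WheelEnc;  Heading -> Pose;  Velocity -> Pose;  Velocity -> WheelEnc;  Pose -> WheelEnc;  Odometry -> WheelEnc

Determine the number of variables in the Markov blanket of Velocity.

By definition, MB(Velocity) is built from Velocity's parents, Velocity's children, and the co-parents of Velocity.
Pa(Velocity) = {MapMatch}.
Velocity has children Pose, WheelEnc.
Other parents of Velocity's children:
  parents(Pose) \ {Velocity} = {Heading}.
  WheelEnc also has parents MapMatch, Odometry, Pose.
MB(Velocity) = {Heading, MapMatch, Odometry, Pose, WheelEnc}, which has 5 nodes.

5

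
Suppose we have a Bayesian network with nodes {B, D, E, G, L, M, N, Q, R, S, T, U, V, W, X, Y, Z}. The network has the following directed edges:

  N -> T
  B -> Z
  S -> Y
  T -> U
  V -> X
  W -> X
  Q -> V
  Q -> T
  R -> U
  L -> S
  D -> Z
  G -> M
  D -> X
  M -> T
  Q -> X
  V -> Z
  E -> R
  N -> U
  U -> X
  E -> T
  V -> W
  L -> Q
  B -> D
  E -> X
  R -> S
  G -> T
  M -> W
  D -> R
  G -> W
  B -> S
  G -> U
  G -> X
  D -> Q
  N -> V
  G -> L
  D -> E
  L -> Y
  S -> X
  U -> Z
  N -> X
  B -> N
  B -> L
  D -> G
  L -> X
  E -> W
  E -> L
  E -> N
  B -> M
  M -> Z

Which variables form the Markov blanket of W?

{D, E, G, L, M, N, Q, S, U, V, X}

The Markov blanket of a node is its parents, its children, and the other parents of its children.
W has child X.
W's parents: E, G, M, V.
Co-parents of W (other parents of its children):
  X: D, E, G, L, N, Q, S, U, V
MB(W) = {D, E, G, L, M, N, Q, S, U, V, X}.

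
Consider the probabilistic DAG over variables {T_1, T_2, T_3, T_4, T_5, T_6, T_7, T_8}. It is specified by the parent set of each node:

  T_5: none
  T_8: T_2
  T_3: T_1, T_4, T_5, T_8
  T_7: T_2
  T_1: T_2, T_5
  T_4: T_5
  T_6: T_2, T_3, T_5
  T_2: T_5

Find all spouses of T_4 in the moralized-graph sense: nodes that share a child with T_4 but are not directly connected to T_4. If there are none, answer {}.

{T_1, T_8}

Children of T_4: T_3.
  T_3's other parents are T_1, T_5, T_8.
Excluding nodes already adjacent to T_4 (T_3, T_5), the co-parent-only contribution is {T_1, T_8}.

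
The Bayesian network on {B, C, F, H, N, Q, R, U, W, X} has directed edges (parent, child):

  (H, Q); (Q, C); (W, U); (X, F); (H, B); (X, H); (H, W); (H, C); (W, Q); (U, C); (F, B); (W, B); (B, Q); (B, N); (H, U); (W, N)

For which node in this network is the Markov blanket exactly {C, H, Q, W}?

U

The target node must have every member of {C, H, Q, W} as a parent, child, or co-parent, and no others.
Parents of U: H, W; children: C; co-parents: H, Q.
These exactly cover the given set, so the node is U.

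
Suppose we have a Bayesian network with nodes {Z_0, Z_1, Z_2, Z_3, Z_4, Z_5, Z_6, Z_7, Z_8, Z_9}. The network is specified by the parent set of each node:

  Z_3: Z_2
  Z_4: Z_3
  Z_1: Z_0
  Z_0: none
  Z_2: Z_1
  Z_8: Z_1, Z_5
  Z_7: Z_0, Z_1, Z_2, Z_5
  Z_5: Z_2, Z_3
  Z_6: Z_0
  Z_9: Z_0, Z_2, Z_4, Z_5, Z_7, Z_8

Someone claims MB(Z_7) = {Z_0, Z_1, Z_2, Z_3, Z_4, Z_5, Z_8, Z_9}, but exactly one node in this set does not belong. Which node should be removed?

Z_3

Recall MB(v) = parents ∪ children ∪ spouses, where spouses are the other parents of v's children.
Z_7 has parents Z_0, Z_1, Z_2, Z_5.
Ch(Z_7) = {Z_9}.
Parents of each child, excluding Z_7:
  parents(Z_9) \ {Z_7} = {Z_0, Z_2, Z_4, Z_5, Z_8}.
MB(Z_7) = {Z_0, Z_1, Z_2, Z_4, Z_5, Z_8, Z_9}.
Z_3 is neither a parent, child, nor co-parent of Z_7, so it does not belong.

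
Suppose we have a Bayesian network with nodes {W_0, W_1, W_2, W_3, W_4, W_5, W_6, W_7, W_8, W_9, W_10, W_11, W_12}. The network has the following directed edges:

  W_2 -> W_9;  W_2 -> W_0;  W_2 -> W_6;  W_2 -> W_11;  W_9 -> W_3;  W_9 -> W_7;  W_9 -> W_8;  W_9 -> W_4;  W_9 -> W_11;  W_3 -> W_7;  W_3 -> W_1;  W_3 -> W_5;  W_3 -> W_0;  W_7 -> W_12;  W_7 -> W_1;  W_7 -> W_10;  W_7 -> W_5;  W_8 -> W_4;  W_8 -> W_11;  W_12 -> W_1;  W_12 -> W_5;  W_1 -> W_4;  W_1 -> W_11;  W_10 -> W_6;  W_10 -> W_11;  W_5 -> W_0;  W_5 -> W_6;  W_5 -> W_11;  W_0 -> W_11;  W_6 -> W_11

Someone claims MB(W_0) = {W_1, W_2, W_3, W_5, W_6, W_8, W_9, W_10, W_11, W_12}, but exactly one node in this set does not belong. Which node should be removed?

Pa(W_0) = {W_2, W_3, W_5}.
Ch(W_0) = {W_11}.
Parents of each child, excluding W_0:
  W_11: W_1, W_2, W_5, W_6, W_8, W_9, W_10
MB(W_0) = {W_1, W_2, W_3, W_5, W_6, W_8, W_9, W_10, W_11}.
W_12 is neither a parent, child, nor co-parent of W_0, so it does not belong.

W_12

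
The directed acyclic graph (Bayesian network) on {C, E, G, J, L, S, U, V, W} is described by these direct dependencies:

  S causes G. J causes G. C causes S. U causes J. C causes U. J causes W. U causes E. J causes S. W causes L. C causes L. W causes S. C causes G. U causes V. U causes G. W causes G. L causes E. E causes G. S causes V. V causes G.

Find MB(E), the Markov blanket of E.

Children of E: G.
Parents of E: L, U.
Parents of each child, excluding E:
  G: C, J, S, U, V, W
MB(E) = {C, G, J, L, S, U, V, W}.

{C, G, J, L, S, U, V, W}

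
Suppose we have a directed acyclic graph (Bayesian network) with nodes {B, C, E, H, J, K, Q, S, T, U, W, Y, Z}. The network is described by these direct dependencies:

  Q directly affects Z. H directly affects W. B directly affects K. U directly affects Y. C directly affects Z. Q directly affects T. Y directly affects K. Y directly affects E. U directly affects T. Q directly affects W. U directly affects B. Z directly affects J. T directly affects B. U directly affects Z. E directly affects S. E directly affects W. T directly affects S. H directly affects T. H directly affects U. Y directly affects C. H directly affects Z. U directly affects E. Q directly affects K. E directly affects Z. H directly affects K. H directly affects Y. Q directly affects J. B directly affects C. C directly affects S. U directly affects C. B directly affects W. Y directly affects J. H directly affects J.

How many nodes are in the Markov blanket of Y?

9

Parents of Y: H, U.
Children of Y: C, E, J, K.
For each child, the remaining parents (spouses of Y):
  E's other parent is U.
  parents(C) \ {Y} = {B, U}.
  K's other parents are B, H, Q.
  parents(J) \ {Y} = {H, Q, Z}.
MB(Y) = {B, C, E, H, J, K, Q, U, Z}, which has 9 nodes.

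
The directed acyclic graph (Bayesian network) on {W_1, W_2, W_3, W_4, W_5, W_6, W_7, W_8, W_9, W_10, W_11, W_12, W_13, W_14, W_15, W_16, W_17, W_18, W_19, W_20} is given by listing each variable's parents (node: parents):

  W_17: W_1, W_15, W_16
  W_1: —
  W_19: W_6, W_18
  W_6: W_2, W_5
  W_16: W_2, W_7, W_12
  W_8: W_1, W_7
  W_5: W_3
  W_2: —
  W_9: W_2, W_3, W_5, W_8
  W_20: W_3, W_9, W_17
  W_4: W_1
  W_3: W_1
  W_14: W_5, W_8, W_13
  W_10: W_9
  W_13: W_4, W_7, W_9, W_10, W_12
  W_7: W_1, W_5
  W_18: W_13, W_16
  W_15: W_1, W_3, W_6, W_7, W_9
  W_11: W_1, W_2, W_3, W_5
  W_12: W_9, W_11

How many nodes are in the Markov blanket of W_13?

10

A node's Markov blanket = Pa ∪ Ch ∪ (parents of Ch other than the node itself).
Children of W_13: W_14, W_18.
Pa(W_13) = {W_4, W_7, W_9, W_10, W_12}.
Co-parents of W_13 (other parents of its children):
  W_14: W_5, W_8
  W_18: W_16
MB(W_13) = {W_4, W_5, W_7, W_8, W_9, W_10, W_12, W_14, W_16, W_18}, which has 10 nodes.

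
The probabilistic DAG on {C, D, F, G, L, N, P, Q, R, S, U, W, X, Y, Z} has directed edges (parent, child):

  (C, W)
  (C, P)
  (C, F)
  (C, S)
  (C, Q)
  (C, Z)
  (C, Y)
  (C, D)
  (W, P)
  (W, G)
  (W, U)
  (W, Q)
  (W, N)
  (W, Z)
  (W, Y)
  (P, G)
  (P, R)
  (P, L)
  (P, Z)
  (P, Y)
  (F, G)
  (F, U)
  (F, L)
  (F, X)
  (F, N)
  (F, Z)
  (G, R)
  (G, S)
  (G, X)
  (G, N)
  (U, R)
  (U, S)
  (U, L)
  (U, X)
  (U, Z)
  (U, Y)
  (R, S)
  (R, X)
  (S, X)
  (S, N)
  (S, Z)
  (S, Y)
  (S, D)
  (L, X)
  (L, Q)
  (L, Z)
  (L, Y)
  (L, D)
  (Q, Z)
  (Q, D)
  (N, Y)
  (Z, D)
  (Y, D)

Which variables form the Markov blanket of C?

{D, F, G, L, N, P, Q, R, S, U, W, Y, Z}

By definition, MB(C) is built from C's parents, C's children, and the co-parents of C.
Pa(C) = {}.
Children of C: D, F, P, Q, S, W, Y, Z.
For each child, the remaining parents (spouses of C):
  W: —
  P: W
  F: —
  S: G, R, U
  Q: L, W
  Z: F, L, P, Q, S, U, W
  Y: L, N, P, S, U, W
  D: L, Q, S, Y, Z
Taking the union gives {D, F, G, L, N, P, Q, R, S, U, W, Y, Z}.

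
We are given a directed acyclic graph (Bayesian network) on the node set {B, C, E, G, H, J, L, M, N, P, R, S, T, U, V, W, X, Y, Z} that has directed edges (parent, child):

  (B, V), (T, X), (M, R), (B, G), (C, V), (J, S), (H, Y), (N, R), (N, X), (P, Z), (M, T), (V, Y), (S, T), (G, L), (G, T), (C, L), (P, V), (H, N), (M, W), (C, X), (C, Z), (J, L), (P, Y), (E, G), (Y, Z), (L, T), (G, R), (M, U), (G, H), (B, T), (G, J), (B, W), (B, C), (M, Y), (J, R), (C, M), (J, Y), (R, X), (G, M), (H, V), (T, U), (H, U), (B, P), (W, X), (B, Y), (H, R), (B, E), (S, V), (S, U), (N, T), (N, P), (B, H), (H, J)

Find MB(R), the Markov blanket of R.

The Markov blanket of a node is its parents, its children, and the other parents of its children.
Pa(R) = {G, H, J, M, N}.
R has child X.
Parents of each child, excluding R:
  parents(X) \ {R} = {C, N, T, W}.
So the Markov blanket of R is {C, G, H, J, M, N, T, W, X}.

{C, G, H, J, M, N, T, W, X}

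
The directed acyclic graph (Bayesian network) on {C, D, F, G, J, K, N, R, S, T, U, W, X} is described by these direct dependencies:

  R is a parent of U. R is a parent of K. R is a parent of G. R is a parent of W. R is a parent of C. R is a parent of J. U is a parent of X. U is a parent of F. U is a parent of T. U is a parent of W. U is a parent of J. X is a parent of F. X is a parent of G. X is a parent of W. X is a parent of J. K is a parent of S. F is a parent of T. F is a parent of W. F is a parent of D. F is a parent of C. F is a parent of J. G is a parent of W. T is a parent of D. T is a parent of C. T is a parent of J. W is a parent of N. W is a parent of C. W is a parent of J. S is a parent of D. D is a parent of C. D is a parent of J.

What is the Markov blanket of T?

Pa(T) = {F, U}.
Children of T: C, D, J.
For each child, the remaining parents (spouses of T):
  D: F, S
  C: D, F, R, W
  J: D, F, R, U, W, X
Union: {F, U} ∪ {C, D, J} ∪ {D, F, R, S, U, W, X} = {C, D, F, J, R, S, U, W, X}.

{C, D, F, J, R, S, U, W, X}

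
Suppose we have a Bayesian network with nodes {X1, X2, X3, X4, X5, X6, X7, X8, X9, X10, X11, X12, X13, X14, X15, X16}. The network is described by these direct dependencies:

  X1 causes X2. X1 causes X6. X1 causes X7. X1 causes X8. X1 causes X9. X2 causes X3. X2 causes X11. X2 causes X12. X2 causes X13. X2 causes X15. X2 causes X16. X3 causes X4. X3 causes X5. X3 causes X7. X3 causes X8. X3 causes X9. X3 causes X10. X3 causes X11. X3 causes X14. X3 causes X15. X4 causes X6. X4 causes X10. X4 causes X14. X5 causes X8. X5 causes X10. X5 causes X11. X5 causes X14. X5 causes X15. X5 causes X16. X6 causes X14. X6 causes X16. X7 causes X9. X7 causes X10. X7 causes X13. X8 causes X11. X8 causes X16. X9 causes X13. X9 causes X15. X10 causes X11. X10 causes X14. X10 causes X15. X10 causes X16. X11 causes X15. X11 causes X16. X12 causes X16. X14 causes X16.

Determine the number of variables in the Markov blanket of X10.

13

X10 has children X11, X14, X15, X16.
X10 has parents X3, X4, X5, X7.
For each child, the remaining parents (spouses of X10):
  X11's other parents are X2, X3, X5, X8.
  X14's other parents are X3, X4, X5, X6.
  X15's other parents are X2, X3, X5, X9, X11.
  X16 also has parents X2, X5, X6, X8, X11, X12, X14.
MB(X10) = {X2, X3, X4, X5, X6, X7, X8, X9, X11, X12, X14, X15, X16}, which has 13 nodes.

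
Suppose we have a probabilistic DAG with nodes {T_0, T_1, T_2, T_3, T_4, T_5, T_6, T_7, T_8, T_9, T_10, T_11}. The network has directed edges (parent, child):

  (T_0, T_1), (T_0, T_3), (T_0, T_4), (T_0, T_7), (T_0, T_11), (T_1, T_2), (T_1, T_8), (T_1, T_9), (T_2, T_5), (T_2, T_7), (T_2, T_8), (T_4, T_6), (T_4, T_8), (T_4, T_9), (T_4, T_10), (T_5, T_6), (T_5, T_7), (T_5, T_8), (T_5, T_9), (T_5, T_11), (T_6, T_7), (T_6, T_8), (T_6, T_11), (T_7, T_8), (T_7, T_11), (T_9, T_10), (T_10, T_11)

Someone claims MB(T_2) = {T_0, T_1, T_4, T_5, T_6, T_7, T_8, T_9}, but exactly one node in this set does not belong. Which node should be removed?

T_9

T_2 has parent T_1.
T_2's children: T_5, T_7, T_8.
Parents of each child, excluding T_2:
  T_5: —
  T_7: T_0, T_5, T_6
  T_8: T_1, T_4, T_5, T_6, T_7
MB(T_2) = {T_0, T_1, T_4, T_5, T_6, T_7, T_8}.
T_9 is neither a parent, child, nor co-parent of T_2, so it does not belong.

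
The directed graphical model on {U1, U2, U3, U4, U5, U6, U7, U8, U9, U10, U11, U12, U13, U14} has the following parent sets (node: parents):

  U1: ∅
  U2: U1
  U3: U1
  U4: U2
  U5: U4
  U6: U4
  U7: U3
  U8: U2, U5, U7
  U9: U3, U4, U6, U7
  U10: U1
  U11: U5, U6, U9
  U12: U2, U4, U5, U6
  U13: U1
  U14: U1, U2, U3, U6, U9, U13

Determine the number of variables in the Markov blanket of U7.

7

A node's Markov blanket = Pa ∪ Ch ∪ (parents of Ch other than the node itself).
Pa(U7) = {U3}.
Children of U7: U8, U9.
Parents of each child, excluding U7:
  U8: U2, U5
  U9: U3, U4, U6
MB(U7) = {U2, U3, U4, U5, U6, U8, U9}, which has 7 nodes.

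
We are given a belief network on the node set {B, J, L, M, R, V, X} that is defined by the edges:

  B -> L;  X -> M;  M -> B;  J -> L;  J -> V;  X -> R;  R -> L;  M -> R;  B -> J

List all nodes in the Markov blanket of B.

Parents of B: M.
Children of B: J, L.
Other parents of B's children:
  J: no additional parents.
  L's other parents are J, R.
So the Markov blanket of B is {J, L, M, R}.

{J, L, M, R}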